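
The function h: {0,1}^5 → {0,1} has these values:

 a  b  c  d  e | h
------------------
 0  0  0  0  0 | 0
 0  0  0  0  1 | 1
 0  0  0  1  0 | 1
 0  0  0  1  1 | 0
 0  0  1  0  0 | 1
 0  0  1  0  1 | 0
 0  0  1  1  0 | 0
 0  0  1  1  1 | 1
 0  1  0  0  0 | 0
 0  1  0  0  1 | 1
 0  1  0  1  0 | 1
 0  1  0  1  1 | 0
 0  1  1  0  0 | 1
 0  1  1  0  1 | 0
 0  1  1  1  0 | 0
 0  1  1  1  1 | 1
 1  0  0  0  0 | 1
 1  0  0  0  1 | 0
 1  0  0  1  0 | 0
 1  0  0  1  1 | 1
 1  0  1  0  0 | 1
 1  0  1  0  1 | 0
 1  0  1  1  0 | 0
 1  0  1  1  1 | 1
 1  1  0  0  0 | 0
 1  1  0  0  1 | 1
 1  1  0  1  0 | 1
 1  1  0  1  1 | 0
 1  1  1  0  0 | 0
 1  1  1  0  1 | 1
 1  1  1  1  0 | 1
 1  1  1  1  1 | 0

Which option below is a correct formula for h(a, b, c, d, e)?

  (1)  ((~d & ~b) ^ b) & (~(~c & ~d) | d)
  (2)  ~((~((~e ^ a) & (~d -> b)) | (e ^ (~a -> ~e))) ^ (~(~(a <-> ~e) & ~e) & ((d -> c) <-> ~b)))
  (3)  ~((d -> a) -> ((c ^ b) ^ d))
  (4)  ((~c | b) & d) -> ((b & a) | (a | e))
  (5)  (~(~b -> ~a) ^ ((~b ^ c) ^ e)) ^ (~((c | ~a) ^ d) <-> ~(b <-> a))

(1) fails at (0,0,0,0,1): the formula yields 0, h is 1.
(2) fails at (0,0,0,1,0): the formula yields 0, h is 1.
(3) fails at (0,0,0,0,0): the formula yields 1, h is 0.
(4) fails at (0,0,0,0,0): the formula yields 1, h is 0.
(5) is the remaining candidate, and it agrees with h on all 32 inputs.

5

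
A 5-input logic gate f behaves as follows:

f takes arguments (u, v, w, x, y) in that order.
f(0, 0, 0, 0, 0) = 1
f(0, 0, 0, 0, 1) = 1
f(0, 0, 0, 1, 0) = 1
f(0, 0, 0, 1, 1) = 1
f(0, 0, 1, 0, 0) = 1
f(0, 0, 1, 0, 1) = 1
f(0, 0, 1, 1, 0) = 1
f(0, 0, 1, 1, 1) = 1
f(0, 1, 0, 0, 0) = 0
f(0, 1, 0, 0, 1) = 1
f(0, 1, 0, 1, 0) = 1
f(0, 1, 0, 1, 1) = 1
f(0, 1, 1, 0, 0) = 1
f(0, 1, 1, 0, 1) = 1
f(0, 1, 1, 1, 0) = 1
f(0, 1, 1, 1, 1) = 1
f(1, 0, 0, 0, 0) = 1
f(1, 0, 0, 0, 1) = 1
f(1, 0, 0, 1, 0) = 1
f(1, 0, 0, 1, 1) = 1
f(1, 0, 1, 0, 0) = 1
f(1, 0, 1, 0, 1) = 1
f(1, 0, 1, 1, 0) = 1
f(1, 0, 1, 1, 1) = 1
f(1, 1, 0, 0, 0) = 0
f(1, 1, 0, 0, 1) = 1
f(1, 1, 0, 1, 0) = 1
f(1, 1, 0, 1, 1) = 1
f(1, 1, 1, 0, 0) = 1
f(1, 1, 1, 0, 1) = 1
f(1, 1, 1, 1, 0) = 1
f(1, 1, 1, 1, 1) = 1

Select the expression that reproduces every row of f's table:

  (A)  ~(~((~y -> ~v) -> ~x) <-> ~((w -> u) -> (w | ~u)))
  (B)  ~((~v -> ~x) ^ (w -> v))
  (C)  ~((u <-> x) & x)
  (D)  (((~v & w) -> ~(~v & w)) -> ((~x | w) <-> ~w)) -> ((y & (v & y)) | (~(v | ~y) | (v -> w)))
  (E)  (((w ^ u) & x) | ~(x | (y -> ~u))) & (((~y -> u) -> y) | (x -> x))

(A): at (0,0,0,0,0) it gives 0, but f = 1 — eliminated.
(B): at (0,0,0,1,0) it gives 0, but f = 1 — eliminated.
(C): at (0,1,0,0,0) it gives 1, but f = 0 — eliminated.
(E): at (0,0,0,0,0) it gives 0, but f = 1 — eliminated.
Only (D) survives; checking it on all 32 rows confirms it matches f.

D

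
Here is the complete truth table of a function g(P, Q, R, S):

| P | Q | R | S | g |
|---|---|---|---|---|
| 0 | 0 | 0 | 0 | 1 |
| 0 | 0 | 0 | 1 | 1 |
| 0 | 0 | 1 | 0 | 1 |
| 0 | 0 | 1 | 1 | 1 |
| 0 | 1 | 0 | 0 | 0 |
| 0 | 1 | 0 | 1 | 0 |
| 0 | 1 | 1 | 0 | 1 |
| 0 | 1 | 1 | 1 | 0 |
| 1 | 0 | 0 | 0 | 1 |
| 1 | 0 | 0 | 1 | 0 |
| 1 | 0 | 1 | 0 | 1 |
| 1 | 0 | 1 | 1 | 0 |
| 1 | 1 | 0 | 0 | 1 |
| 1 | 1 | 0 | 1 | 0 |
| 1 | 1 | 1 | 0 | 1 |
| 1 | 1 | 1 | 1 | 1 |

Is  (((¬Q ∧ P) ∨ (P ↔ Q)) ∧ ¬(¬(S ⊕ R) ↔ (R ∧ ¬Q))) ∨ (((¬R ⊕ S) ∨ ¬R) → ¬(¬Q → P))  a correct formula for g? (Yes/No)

Evaluate (((¬Q ∧ P) ∨ (P ↔ Q)) ∧ ¬(¬(S ⊕ R) ↔ (R ∧ ¬Q))) ∨ (((¬R ⊕ S) ∨ ¬R) → ¬(¬Q → P)) on each row and compare to g:
  P=0, Q=0, R=0, S=0: formula gives 1, g = 1 ✓
  P=0, Q=0, R=0, S=1: formula gives 1, g = 1 ✓
  P=0, Q=0, R=1, S=0: formula gives 1, g = 1 ✓
  P=0, Q=0, R=1, S=1: formula gives 1, g = 1 ✓
  … (the remaining 12 rows also agree.)
Every row agrees, so the formula is equivalent.

Yes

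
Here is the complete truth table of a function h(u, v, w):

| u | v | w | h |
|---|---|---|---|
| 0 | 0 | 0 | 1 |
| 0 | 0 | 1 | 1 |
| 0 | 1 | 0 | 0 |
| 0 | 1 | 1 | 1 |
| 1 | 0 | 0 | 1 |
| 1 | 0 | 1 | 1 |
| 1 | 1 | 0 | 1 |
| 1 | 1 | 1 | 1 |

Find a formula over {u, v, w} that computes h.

h(u, v, w) = ((u' · v) · w')'

h is 0 on exactly one input, (0,1,0), whose minterm is ¬u·v·¬w. So h is the negation of that single conjunction.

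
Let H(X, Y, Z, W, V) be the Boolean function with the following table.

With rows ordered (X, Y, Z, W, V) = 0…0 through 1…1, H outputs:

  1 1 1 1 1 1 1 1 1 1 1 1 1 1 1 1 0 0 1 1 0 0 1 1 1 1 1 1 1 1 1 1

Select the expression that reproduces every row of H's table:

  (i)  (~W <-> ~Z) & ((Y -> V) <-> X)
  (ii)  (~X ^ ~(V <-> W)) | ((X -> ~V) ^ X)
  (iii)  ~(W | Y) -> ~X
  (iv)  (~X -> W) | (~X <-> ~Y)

iii

(i): at (0,0,0,0,0) it gives 0, but H = 1 — eliminated.
(ii): at (1,0,0,0,1) it gives 1, but H = 0 — eliminated.
(iv): at (0,1,0,0,0) it gives 0, but H = 1 — eliminated.
(iii) is the remaining candidate, and it agrees with H on all 32 inputs.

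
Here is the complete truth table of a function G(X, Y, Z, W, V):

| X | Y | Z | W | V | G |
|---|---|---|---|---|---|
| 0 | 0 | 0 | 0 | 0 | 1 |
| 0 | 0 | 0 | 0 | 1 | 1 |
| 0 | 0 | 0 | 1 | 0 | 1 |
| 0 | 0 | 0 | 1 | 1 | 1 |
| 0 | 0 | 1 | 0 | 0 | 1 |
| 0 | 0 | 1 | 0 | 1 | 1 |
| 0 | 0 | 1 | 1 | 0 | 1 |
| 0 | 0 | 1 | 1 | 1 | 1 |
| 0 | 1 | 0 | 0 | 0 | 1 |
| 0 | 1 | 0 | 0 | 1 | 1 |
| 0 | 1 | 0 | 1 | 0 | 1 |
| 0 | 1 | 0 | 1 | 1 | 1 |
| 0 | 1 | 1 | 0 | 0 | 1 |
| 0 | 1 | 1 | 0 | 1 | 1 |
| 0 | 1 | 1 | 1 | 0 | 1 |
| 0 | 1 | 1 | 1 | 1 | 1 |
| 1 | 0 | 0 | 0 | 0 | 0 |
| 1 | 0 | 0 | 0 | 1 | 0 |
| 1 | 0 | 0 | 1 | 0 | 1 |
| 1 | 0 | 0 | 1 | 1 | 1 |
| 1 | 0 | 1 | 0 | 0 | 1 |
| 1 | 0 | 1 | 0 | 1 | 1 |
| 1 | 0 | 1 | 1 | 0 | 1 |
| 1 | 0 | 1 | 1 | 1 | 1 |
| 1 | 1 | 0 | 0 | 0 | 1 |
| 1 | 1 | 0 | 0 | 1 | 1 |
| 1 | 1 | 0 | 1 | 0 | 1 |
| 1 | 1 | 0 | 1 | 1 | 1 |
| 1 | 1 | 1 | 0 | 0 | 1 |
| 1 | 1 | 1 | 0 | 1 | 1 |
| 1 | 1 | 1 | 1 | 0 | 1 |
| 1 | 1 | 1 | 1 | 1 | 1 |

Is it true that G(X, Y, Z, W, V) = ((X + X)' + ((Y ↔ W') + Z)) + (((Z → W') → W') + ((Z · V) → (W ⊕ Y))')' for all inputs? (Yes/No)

Evaluate ((X + X)' + ((Y ↔ W') + Z)) + (((Z → W') → W') + ((Z · V) → (W ⊕ Y))')' on each row and compare to G:
  X=0, Y=0, Z=0, W=0, V=0: formula gives 1, G = 1 ✓
  X=0, Y=0, Z=0, W=0, V=1: formula gives 1, G = 1 ✓
  X=0, Y=0, Z=0, W=1, V=0: formula gives 1, G = 1 ✓
  X=0, Y=0, Z=0, W=1, V=1: formula gives 1, G = 1 ✓
  … (the remaining 28 rows also agree.)
No disagreement on any input; they are logically equivalent.

Yes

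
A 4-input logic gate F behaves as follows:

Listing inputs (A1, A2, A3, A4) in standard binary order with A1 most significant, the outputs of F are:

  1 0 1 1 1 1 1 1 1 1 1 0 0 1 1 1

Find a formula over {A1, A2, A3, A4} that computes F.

F(A1, A2, A3, A4) = NOT (((((NOT A1 AND NOT A2) AND NOT A3) AND A4) OR (((A1 AND NOT A2) AND A3) AND A4)) OR (((A1 AND A2) AND NOT A3) AND NOT A4))

There are just 3 zero rows: (0,0,0,1), (1,0,1,1), (1,1,0,0). Their minterms are ¬A1·¬A2·¬A3·A4, A1·¬A2·A3·A4, A1·A2·¬A3·¬A4; the OR of those covers precisely the 0-outputs, and negating it yields F.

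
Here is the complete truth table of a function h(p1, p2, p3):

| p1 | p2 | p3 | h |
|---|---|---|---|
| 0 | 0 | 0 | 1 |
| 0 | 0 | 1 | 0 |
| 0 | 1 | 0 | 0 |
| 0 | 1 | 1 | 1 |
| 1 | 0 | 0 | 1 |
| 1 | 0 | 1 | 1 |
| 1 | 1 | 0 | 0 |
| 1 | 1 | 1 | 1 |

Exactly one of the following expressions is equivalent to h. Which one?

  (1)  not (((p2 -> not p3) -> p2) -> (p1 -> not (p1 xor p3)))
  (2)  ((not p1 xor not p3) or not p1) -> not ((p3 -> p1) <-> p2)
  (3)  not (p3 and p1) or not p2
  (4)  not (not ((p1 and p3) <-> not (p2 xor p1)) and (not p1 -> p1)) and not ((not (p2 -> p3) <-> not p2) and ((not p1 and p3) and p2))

(1): at (0,0,0) it gives 0, but h = 1 — eliminated.
(3): at (0,0,1) it gives 1, but h = 0 — eliminated.
(4): at (0,0,1) it gives 1, but h = 0 — eliminated.
That leaves (2). Evaluating it on every row reproduces the table of h exactly.

2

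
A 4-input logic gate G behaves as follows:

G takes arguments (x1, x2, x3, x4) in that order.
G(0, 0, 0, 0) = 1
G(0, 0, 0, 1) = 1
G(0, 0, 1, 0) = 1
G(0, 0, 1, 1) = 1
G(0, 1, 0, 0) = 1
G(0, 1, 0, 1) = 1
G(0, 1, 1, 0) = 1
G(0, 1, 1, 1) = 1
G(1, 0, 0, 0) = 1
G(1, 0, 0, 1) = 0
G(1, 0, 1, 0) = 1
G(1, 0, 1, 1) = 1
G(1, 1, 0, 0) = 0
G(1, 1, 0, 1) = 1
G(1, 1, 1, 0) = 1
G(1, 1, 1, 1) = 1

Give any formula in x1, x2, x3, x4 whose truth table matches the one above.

G is 0 on only 2 rows — (1,0,0,1), (1,1,0,0). Writing each as a minterm (x1·¬x2·¬x3·x4, x1·x2·¬x3·¬x4) and OR-ing them characterizes exactly where G=0, so G is the negation of that disjunction.

G(x1, x2, x3, x4) = ¬((((x1 ∧ ¬x2) ∧ ¬x3) ∧ x4) ∨ (((x1 ∧ x2) ∧ ¬x3) ∧ ¬x4))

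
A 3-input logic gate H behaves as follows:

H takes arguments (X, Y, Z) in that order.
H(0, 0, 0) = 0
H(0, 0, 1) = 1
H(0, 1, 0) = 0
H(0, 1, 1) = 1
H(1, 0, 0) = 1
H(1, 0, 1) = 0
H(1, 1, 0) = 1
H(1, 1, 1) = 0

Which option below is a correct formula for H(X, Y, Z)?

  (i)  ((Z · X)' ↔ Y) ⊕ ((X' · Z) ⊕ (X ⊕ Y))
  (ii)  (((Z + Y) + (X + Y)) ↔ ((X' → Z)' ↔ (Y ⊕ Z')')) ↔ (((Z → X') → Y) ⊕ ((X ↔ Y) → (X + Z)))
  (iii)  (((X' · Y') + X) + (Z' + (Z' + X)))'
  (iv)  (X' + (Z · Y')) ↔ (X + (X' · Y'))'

i

(ii) fails at (0,0,1): the formula yields 0, H is 1.
(iii) fails at (0,0,1): the formula yields 0, H is 1.
(iv) fails at (0,0,1): the formula yields 0, H is 1.
Only (i) survives; checking it on all 8 rows confirms it matches H.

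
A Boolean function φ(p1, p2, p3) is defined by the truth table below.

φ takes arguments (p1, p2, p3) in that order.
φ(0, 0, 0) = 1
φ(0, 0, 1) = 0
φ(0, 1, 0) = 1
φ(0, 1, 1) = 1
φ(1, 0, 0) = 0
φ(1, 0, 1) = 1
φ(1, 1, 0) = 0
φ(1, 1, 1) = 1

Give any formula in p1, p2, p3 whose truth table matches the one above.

φ is 0 on only 3 rows — (0,0,1), (1,0,0), (1,1,0). Writing each as a minterm (¬p1·¬p2·p3, p1·¬p2·¬p3, p1·p2·¬p3) and OR-ing them characterizes exactly where φ=0, so φ is the negation of that disjunction.

φ(p1, p2, p3) = NOT ((((NOT p1 AND NOT p2) AND p3) OR ((p1 AND NOT p2) AND NOT p3)) OR ((p1 AND p2) AND NOT p3))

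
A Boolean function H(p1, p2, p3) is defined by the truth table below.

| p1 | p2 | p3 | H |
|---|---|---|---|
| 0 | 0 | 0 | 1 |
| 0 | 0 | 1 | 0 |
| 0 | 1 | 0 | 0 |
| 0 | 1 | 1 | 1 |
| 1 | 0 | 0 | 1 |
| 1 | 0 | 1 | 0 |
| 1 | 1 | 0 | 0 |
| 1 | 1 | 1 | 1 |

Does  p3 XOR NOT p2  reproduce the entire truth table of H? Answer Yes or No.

Yes

Check the formula against H row by row:
  p1=0, p2=0, p3=0: formula gives 1, H = 1 ✓
  p1=0, p2=0, p3=1: formula gives 0, H = 0 ✓
  p1=0, p2=1, p3=0: formula gives 0, H = 0 ✓
  p1=0, p2=1, p3=1: formula gives 1, H = 1 ✓
  p1=1, p2=0, p3=0: formula gives 1, H = 1 ✓
  …and likewise for the remaining 3 rows.
No disagreement on any input; they are logically equivalent.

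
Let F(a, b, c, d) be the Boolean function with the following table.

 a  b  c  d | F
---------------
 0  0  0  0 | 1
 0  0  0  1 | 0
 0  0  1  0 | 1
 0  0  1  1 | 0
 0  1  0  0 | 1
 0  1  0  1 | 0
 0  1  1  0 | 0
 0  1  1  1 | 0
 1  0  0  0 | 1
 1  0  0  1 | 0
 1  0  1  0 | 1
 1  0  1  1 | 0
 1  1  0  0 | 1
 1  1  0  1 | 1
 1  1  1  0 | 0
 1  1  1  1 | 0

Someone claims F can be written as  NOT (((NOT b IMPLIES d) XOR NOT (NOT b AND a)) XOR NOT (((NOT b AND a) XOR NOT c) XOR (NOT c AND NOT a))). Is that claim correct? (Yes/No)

No

Check the formula against F row by row:
  a=0, b=0, c=0, d=0: formula gives 1, F = 1 ✓
  a=0, b=0, c=0, d=1: formula gives 0, F = 0 ✓
  a=0, b=0, c=1, d=0: formula gives 1, F = 1 ✓
  a=0, b=0, c=1, d=1: formula gives 0, F = 0 ✓
  a=0, b=1, c=0, d=0: formula gives 0, but F = 1 ✗
Since they disagree at (0,1,0,0), the expression is not a correct formula for F.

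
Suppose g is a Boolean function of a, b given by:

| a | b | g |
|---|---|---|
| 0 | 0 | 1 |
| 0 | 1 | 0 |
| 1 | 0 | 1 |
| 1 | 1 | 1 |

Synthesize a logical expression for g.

g(a, b) = b IMPLIES a

This is b → a (false only at 0,1).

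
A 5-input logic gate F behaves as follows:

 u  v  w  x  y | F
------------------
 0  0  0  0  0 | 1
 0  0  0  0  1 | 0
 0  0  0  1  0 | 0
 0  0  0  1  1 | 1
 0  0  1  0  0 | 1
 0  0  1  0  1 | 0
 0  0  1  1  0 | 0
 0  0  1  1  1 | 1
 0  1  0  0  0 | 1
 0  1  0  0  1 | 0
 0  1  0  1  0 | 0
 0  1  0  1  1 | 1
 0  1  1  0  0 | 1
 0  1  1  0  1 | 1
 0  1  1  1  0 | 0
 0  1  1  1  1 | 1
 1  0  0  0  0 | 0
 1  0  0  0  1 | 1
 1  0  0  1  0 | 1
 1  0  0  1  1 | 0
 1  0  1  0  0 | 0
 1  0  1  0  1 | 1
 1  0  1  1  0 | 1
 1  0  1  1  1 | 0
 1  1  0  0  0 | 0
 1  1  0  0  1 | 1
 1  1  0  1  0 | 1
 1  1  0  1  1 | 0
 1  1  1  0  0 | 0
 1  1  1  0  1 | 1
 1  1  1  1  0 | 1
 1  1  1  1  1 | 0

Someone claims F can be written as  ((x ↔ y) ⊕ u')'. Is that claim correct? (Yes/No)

No

Test each input against both F and the formula:
  u=0, v=0, w=0, x=0, y=0: formula gives 1, F = 1 ✓
  u=0, v=0, w=0, x=0, y=1: formula gives 0, F = 0 ✓
  u=0, v=0, w=0, x=1, y=0: formula gives 0, F = 0 ✓
  u=0, v=0, w=0, x=1, y=1: formula gives 1, F = 1 ✓
  …
  u=0, v=1, w=1, x=0, y=1: formula gives 0, but F = 1 ✗
Since they disagree at (0,1,1,0,1), the expression is not a correct formula for F.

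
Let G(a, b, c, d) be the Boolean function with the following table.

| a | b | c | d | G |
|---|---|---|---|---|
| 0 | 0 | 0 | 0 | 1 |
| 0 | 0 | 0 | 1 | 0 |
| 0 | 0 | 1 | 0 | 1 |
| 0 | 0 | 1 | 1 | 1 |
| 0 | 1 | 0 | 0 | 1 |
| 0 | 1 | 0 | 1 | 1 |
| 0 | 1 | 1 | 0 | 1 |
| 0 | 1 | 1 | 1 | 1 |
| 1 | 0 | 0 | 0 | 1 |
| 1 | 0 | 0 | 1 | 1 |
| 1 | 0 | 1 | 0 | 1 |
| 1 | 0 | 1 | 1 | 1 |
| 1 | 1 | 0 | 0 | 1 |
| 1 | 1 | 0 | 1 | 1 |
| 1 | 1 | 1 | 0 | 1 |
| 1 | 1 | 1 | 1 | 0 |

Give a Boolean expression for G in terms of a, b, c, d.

G(a, b, c, d) = NOT ((((NOT a AND NOT b) AND NOT c) AND d) OR (((a AND b) AND c) AND d))

There are just 2 zero rows: (0,0,0,1), (1,1,1,1). Their minterms are ¬a·¬b·¬c·d, a·b·c·d; the OR of those covers precisely the 0-outputs, and negating it yields G.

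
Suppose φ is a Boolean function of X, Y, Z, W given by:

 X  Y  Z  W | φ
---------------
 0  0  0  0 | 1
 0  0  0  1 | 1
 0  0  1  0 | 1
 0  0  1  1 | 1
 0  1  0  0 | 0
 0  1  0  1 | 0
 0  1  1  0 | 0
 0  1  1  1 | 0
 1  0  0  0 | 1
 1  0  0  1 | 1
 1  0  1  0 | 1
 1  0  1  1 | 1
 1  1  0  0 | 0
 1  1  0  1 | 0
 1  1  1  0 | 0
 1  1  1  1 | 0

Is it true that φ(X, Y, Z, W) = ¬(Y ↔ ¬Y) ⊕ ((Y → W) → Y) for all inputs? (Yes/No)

Yes

Evaluate ¬(Y ↔ ¬Y) ⊕ ((Y → W) → Y) on each row and compare to φ:
  X=0, Y=0, Z=0, W=0: formula gives 1, φ = 1 ✓
  X=0, Y=0, Z=0, W=1: formula gives 1, φ = 1 ✓
  X=0, Y=0, Z=1, W=0: formula gives 1, φ = 1 ✓
  X=0, Y=0, Z=1, W=1: formula gives 1, φ = 1 ✓
  … (the remaining 12 rows also agree.)
Every row agrees, so the formula is equivalent.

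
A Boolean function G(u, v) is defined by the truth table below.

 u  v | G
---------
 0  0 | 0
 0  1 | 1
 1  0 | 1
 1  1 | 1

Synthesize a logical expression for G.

G(u, v) = u + v

The output is 1 whenever at least one input is 1 — the OR of all inputs.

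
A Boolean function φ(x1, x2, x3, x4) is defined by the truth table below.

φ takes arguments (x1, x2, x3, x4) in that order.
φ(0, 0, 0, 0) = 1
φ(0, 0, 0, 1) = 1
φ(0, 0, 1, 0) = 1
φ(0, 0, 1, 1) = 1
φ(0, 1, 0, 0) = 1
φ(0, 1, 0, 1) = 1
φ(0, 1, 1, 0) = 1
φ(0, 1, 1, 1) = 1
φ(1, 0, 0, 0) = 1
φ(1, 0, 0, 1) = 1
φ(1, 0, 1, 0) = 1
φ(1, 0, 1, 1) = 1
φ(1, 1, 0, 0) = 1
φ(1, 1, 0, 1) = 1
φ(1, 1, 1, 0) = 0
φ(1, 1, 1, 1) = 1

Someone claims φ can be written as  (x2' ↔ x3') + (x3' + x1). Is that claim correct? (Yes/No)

Check the formula against φ row by row:
  x1=0, x2=0, x3=0, x4=0: formula gives 1, φ = 1 ✓
  x1=0, x2=0, x3=0, x4=1: formula gives 1, φ = 1 ✓
  x1=0, x2=0, x3=1, x4=0: formula gives 0, but φ = 1 ✗
A single disagreement suffices: at (0,0,1,0) they differ, so the formula does not compute φ.

No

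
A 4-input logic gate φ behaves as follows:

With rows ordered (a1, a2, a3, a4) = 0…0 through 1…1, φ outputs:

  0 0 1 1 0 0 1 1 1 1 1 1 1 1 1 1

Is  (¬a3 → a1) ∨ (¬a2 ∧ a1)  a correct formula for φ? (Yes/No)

Yes

Test each input against both φ and the formula:
  a1=0, a2=0, a3=0, a4=0: formula gives 0, φ = 0 ✓
  a1=0, a2=0, a3=0, a4=1: formula gives 0, φ = 0 ✓
  a1=0, a2=0, a3=1, a4=0: formula gives 1, φ = 1 ✓
  a1=0, a2=0, a3=1, a4=1: formula gives 1, φ = 1 ✓
  …and likewise for the remaining 12 rows.
No disagreement on any input; they are logically equivalent.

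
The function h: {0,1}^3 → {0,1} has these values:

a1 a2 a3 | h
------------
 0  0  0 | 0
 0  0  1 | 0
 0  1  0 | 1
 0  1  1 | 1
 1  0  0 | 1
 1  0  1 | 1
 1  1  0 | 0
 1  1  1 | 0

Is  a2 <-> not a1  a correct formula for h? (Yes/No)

Test each input against both h and the formula:
  a1=0, a2=0, a3=0: formula gives 0, h = 0 ✓
  a1=0, a2=0, a3=1: formula gives 0, h = 0 ✓
  a1=0, a2=1, a3=0: formula gives 1, h = 1 ✓
  a1=0, a2=1, a3=1: formula gives 1, h = 1 ✓
  a1=1, a2=0, a3=0: formula gives 1, h = 1 ✓
  … (the remaining 3 rows also agree.)
No disagreement on any input; they are logically equivalent.

Yes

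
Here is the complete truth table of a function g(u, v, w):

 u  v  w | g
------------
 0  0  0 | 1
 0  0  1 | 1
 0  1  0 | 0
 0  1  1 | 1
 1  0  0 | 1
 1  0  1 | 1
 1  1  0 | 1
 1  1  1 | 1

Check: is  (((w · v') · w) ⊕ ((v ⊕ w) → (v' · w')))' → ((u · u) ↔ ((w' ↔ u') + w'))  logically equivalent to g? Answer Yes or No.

Test each input against both g and the formula:
  u=0, v=0, w=0: formula gives 1, g = 1 ✓
  u=0, v=0, w=1: formula gives 1, g = 1 ✓
  u=0, v=1, w=0: formula gives 0, g = 0 ✓
  u=0, v=1, w=1: formula gives 1, g = 1 ✓
  u=1, v=0, w=0: formula gives 1, g = 1 ✓
  … (the remaining 3 rows also agree.)
No disagreement on any input; they are logically equivalent.

Yes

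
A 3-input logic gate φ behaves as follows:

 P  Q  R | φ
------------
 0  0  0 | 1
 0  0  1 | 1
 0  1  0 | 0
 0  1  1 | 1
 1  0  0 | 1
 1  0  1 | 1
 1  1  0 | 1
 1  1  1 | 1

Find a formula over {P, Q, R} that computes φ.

Only row (0,1,0) gives 0. So φ is 1 everywhere except there — the complement of the minterm ¬P·Q·¬R.

φ(P, Q, R) = not ((not P and Q) and not R)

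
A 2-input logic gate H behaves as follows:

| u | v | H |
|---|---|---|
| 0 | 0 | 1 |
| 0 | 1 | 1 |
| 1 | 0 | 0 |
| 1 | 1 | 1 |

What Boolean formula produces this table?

This is u → v (false only at 1,0).

H(u, v) = u → v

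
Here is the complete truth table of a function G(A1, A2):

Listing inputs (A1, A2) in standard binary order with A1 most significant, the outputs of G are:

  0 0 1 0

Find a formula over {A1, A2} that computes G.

G(A1, A2) = A1 AND NOT A2

1 only at (1,0): A1 AND NOT A2.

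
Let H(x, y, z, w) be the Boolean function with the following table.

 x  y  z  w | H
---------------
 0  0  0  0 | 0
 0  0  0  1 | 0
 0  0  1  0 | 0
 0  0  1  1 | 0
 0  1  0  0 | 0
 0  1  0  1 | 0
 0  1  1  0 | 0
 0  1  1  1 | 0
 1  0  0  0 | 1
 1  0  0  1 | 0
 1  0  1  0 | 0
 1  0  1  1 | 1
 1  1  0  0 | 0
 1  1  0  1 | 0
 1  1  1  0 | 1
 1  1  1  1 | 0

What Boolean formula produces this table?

H(x, y, z, w) = ((((x AND NOT y) AND NOT z) AND NOT w) OR (((x AND NOT y) AND z) AND w)) OR (((x AND y) AND z) AND NOT w)

The 1-rows are (1,0,0,0), (1,0,1,1), (1,1,1,0). Each contributes one minterm — x·¬y·¬z·¬w; x·¬y·z·w; x·y·z·¬w — and their disjunction is a sum-of-products form of H.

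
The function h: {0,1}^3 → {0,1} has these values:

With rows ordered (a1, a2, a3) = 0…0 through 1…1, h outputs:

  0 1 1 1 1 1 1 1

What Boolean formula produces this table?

The output is 1 whenever at least one input is 1 — the OR of all inputs.

h(a1, a2, a3) = (a1 or a2) or a3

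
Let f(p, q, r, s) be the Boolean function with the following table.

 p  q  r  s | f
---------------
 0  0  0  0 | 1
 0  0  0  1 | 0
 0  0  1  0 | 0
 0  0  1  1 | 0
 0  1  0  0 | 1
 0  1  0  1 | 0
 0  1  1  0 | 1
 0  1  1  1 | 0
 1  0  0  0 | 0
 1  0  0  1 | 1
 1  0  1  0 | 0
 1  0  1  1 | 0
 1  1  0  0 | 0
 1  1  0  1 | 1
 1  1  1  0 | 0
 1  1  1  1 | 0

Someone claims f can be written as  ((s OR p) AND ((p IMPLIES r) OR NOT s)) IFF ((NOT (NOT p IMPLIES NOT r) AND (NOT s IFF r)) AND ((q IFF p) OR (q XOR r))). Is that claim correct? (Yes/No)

Yes

Evaluate ((s OR p) AND ((p IMPLIES r) OR NOT s)) IFF ((NOT (NOT p IMPLIES NOT r) AND (NOT s IFF r)) AND ((q IFF p) OR (q XOR r))) on each row and compare to f:
  p=0, q=0, r=0, s=0: formula gives 1, f = 1 ✓
  p=0, q=0, r=0, s=1: formula gives 0, f = 0 ✓
  p=0, q=0, r=1, s=0: formula gives 0, f = 0 ✓
  p=0, q=0, r=1, s=1: formula gives 0, f = 0 ✓
  … (the remaining 12 rows also agree.)
Every row agrees, so the formula is equivalent.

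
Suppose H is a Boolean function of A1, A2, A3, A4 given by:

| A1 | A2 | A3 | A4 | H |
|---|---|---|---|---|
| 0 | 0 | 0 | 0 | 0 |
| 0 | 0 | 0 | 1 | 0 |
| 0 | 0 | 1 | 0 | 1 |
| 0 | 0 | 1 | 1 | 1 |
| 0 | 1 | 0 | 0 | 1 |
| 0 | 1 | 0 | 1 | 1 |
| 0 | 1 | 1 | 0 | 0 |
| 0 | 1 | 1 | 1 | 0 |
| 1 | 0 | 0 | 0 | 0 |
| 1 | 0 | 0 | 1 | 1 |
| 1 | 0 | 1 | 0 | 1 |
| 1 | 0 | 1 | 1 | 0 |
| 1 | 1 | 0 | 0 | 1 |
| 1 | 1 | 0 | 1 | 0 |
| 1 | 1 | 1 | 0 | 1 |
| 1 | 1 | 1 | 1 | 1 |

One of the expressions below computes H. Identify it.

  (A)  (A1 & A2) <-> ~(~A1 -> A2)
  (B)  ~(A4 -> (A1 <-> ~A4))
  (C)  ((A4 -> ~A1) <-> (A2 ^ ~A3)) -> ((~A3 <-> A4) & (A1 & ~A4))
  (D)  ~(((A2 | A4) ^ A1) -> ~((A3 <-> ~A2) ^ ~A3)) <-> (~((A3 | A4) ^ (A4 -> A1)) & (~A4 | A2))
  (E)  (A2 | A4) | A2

C

(A) fails at (0,0,1,0): the formula yields 0, H is 1.
(B) fails at (0,0,1,0): the formula yields 0, H is 1.
(D) fails at (0,0,0,0): the formula yields 1, H is 0.
(E) fails at (0,0,0,1): the formula yields 1, H is 0.
(C) is the remaining candidate, and it agrees with H on all 16 inputs.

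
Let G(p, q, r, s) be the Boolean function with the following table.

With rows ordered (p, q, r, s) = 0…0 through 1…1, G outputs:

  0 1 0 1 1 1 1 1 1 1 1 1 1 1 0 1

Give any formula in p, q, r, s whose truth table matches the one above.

There are just 3 zero rows: (0,0,0,0), (0,0,1,0), (1,1,1,0). Their minterms are ¬p·¬q·¬r·¬s, ¬p·¬q·r·¬s, p·q·r·¬s; the OR of those covers precisely the 0-outputs, and negating it yields G.

G(p, q, r, s) = ¬(((((¬p ∧ ¬q) ∧ ¬r) ∧ ¬s) ∨ (((¬p ∧ ¬q) ∧ r) ∧ ¬s)) ∨ (((p ∧ q) ∧ r) ∧ ¬s))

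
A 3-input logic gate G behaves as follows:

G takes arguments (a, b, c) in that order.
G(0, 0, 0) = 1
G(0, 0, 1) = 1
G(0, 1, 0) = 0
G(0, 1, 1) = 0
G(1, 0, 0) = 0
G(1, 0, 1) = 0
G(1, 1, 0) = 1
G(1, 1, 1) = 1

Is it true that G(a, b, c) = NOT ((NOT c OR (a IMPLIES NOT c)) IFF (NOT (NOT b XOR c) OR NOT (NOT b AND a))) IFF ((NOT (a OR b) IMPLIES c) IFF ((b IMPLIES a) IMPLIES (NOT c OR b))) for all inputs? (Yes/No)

Evaluate NOT ((NOT c OR (a IMPLIES NOT c)) IFF (NOT (NOT b XOR c) OR NOT (NOT b AND a))) IFF ((NOT (a OR b) IMPLIES c) IFF ((b IMPLIES a) IMPLIES (NOT c OR b))) on each row and compare to G:
  a=0, b=0, c=0: formula gives 1, G = 1 ✓
  a=0, b=0, c=1: formula gives 1, G = 1 ✓
  a=0, b=1, c=0: formula gives 0, G = 0 ✓
  a=0, b=1, c=1: formula gives 0, G = 0 ✓
  a=1, b=0, c=0: formula gives 1, but G = 0 ✗
A single disagreement suffices: at (1,0,0) they differ, so the formula does not compute G.

No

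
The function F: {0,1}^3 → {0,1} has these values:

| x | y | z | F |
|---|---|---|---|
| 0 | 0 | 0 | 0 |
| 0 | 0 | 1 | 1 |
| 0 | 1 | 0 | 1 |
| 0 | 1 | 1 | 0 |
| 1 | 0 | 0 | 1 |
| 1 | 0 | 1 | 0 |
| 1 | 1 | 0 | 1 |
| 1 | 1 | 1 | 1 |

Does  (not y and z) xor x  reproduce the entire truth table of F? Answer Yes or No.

Check the formula against F row by row:
  x=0, y=0, z=0: formula gives 0, F = 0 ✓
  x=0, y=0, z=1: formula gives 1, F = 1 ✓
  x=0, y=1, z=0: formula gives 0, but F = 1 ✗
Since they disagree at (0,1,0), the expression is not a correct formula for F.

No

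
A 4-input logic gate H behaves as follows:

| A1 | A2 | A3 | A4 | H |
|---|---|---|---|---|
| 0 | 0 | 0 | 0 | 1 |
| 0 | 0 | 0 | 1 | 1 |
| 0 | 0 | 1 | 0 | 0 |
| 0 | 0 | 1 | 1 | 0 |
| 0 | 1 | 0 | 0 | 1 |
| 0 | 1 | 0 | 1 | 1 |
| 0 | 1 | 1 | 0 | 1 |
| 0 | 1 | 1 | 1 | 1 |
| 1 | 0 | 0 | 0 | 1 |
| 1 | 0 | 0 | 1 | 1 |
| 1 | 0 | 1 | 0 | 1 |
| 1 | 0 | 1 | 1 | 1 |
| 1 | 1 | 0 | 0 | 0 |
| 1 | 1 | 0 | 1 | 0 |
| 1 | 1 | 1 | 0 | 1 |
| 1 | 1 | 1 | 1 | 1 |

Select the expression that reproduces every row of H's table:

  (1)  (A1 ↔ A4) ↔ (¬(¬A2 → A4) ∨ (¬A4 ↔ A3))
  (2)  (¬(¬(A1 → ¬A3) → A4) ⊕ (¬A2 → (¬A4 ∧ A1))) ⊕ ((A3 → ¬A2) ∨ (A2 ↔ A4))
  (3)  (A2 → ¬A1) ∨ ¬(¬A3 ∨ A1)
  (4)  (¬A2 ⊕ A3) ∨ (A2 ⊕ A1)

(1) fails at (0,0,0,1): the formula yields 0, H is 1.
(2) fails at (0,0,1,0): the formula yields 1, H is 0.
(3) fails at (0,0,1,0): the formula yields 1, H is 0.
(4) is the remaining candidate, and it agrees with H on all 16 inputs.

4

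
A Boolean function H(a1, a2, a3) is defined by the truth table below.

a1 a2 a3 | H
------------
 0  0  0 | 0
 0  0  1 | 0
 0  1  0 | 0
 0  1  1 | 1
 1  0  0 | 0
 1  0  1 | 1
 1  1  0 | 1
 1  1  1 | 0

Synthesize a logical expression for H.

Collect the rows where H=1 — (0,1,1), (1,0,1), (1,1,0) — and write one minterm per row: ¬a1·a2·a3, a1·¬a2·a3, a1·a2·¬a3. Their union (logical OR) reproduces the table exactly.

H(a1, a2, a3) = (((not a1 and a2) and a3) or ((a1 and not a2) and a3)) or ((a1 and a2) and not a3)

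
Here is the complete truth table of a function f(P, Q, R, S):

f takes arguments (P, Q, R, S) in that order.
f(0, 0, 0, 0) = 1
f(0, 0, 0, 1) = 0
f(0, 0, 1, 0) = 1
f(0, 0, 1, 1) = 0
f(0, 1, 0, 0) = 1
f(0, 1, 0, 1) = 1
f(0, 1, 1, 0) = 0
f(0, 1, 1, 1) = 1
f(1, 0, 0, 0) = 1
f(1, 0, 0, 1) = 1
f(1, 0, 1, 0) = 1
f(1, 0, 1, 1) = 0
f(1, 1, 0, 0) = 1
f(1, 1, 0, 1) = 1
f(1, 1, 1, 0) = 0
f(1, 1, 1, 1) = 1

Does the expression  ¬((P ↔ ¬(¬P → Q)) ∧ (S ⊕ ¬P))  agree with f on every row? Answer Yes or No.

Test each input against both f and the formula:
  P=0, Q=0, R=0, S=0: formula gives 1, f = 1 ✓
  P=0, Q=0, R=0, S=1: formula gives 1, but f = 0 ✗
Row (0,0,0,1) is a counterexample, so the formula is not equivalent to f.

No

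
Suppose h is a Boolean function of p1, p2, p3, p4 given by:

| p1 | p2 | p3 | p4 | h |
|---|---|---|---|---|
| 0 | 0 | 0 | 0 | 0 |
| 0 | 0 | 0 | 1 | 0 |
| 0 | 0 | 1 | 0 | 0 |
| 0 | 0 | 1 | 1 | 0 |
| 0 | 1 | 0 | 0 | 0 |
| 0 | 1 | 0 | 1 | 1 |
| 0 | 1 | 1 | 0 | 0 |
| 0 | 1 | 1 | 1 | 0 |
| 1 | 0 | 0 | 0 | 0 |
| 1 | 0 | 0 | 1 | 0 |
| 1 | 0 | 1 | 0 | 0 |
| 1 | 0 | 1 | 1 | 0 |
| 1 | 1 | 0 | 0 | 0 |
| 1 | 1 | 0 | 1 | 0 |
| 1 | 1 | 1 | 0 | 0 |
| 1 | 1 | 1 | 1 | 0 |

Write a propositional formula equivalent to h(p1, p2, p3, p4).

h(p1, p2, p3, p4) = ((not p1 and p2) and not p3) and p4

Only row (0,1,0,1) gives 1. That row's minterm ¬p1·p2·¬p3·p4 is h directly.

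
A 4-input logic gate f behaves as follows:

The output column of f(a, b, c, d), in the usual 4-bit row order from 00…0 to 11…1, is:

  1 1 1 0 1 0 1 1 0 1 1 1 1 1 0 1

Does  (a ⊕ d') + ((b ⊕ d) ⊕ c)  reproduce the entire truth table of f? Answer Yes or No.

Check the formula against f row by row:
  a=0, b=0, c=0, d=0: formula gives 1, f = 1 ✓
  a=0, b=0, c=0, d=1: formula gives 1, f = 1 ✓
  a=0, b=0, c=1, d=0: formula gives 1, f = 1 ✓
  a=0, b=0, c=1, d=1: formula gives 0, f = 0 ✓
  … (the remaining 12 rows also agree.)
No disagreement on any input; they are logically equivalent.

Yes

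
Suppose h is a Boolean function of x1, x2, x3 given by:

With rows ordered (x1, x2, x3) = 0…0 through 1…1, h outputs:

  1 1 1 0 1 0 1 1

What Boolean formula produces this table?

h(x1, x2, x3) = ¬(((¬x1 ∧ x2) ∧ x3) ∨ ((x1 ∧ ¬x2) ∧ x3))

There are just 2 zero rows: (0,1,1), (1,0,1). Their minterms are ¬x1·x2·x3, x1·¬x2·x3; the OR of those covers precisely the 0-outputs, and negating it yields h.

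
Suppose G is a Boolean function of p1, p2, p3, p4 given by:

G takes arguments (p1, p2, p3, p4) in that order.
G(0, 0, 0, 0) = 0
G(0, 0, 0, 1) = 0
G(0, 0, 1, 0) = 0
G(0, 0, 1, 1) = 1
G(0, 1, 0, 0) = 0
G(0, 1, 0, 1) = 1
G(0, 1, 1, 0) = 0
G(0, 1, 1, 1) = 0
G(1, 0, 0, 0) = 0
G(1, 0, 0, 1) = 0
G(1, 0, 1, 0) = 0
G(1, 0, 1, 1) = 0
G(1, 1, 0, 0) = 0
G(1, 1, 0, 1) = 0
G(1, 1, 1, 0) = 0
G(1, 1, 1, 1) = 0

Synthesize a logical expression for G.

G(p1, p2, p3, p4) = (((~p1 & ~p2) & p3) & p4) | (((~p1 & p2) & ~p3) & p4)

Collect the rows where G=1 — (0,0,1,1), (0,1,0,1) — and write one minterm per row: ¬p1·¬p2·p3·p4, ¬p1·p2·¬p3·p4. Their union (logical OR) reproduces the table exactly.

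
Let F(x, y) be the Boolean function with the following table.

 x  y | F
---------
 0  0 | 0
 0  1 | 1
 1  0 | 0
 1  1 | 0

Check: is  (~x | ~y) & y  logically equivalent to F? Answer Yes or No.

Yes

Check the formula against F row by row:
  x=0, y=0: formula gives 0, F = 0 ✓
  x=0, y=1: formula gives 1, F = 1 ✓
  x=1, y=0: formula gives 0, F = 0 ✓
  x=1, y=1: formula gives 0, F = 0 ✓
No disagreement on any input; they are logically equivalent.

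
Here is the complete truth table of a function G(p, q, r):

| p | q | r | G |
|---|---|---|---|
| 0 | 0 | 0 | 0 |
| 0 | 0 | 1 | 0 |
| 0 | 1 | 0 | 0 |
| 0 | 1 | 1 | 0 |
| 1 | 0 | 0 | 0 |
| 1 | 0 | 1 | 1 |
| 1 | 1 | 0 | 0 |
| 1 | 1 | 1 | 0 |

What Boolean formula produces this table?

G(p, q, r) = (p AND NOT q) AND r

Only row (1,0,1) gives 1. That row's minterm p·¬q·r is G directly.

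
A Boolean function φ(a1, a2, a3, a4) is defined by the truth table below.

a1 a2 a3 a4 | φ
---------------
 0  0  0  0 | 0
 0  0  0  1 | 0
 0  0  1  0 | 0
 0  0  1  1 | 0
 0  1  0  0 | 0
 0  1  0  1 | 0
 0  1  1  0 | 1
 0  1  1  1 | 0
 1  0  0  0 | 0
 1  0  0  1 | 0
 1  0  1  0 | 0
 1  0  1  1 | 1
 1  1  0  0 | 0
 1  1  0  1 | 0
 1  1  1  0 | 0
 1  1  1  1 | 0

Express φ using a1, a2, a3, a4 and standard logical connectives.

The 1-rows are (0,1,1,0), (1,0,1,1). Each contributes one minterm — ¬a1·a2·a3·¬a4; a1·¬a2·a3·a4 — and their disjunction is a sum-of-products form of φ.

φ(a1, a2, a3, a4) = (((a1' · a2) · a3) · a4') + (((a1 · a2') · a3) · a4)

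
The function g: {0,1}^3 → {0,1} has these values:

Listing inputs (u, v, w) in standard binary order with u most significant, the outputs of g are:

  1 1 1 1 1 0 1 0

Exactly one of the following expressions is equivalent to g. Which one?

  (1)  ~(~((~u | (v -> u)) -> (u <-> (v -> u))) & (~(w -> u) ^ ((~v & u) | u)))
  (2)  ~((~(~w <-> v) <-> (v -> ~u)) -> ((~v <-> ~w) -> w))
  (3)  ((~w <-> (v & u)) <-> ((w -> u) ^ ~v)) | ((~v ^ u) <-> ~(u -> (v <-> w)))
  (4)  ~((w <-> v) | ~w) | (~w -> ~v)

3

(1): at (0,0,1) it gives 0, but g = 1 — eliminated.
(2): at (0,0,1) it gives 0, but g = 1 — eliminated.
(4): at (0,1,0) it gives 0, but g = 1 — eliminated.
Only (3) survives; checking it on all 8 rows confirms it matches g.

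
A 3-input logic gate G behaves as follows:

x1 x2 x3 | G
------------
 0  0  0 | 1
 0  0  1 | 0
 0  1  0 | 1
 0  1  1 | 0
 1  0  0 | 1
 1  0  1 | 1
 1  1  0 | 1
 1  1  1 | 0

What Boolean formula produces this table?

There are just 3 zero rows: (0,0,1), (0,1,1), (1,1,1). Their minterms are ¬x1·¬x2·x3, ¬x1·x2·x3, x1·x2·x3; the OR of those covers precisely the 0-outputs, and negating it yields G.

G(x1, x2, x3) = not ((((not x1 and not x2) and x3) or ((not x1 and x2) and x3)) or ((x1 and x2) and x3))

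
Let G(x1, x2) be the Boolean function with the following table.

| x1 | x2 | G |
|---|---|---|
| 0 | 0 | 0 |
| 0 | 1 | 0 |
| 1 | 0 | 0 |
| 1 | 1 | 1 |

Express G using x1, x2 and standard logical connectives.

The output is 1 only when every input is 1 — the AND of all inputs.

G(x1, x2) = x1 AND x2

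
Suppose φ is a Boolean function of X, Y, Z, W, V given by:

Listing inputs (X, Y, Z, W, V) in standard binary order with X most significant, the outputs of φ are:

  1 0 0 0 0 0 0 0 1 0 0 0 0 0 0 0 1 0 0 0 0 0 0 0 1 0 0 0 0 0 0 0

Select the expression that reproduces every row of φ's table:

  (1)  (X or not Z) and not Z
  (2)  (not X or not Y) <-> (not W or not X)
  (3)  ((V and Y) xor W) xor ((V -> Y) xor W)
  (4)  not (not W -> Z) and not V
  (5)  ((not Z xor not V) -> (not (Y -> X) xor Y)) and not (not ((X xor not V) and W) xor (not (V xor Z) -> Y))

4

(1) fails at (0,0,0,0,1): the formula yields 1, φ is 0.
(2) fails at (0,0,0,0,1): the formula yields 1, φ is 0.
(3) fails at (0,0,0,1,0): the formula yields 1, φ is 0.
(5) fails at (0,0,0,0,0): the formula yields 0, φ is 1.
That leaves (4). Evaluating it on every row reproduces the table of φ exactly.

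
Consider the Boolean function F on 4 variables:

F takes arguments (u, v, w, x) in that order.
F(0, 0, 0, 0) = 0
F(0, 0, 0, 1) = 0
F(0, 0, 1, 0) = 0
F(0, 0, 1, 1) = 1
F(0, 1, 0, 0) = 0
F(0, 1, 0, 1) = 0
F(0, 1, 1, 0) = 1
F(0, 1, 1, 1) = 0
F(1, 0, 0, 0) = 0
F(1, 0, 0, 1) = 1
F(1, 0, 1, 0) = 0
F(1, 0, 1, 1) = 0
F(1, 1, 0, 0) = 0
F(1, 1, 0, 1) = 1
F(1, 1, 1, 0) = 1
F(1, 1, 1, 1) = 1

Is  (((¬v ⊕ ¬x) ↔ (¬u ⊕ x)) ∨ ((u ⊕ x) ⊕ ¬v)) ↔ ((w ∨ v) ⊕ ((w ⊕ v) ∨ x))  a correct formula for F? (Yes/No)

Yes

Test each input against both F and the formula:
  u=0, v=0, w=0, x=0: formula gives 0, F = 0 ✓
  u=0, v=0, w=0, x=1: formula gives 0, F = 0 ✓
  u=0, v=0, w=1, x=0: formula gives 0, F = 0 ✓
  u=0, v=0, w=1, x=1: formula gives 1, F = 1 ✓
  … (the remaining 12 rows also agree.)
All 16 rows match — the expression computes F exactly.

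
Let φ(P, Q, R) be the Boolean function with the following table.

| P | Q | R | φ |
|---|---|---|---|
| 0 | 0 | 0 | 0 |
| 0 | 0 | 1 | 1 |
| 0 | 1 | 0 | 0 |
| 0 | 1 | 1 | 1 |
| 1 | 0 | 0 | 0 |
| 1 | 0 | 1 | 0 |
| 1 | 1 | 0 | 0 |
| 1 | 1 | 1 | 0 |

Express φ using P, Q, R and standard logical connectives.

The 1-rows are (0,0,1), (0,1,1). Each contributes one minterm — ¬P·¬Q·R; ¬P·Q·R — and their disjunction is a sum-of-products form of φ.

φ(P, Q, R) = ((not P and not Q) and R) or ((not P and Q) and R)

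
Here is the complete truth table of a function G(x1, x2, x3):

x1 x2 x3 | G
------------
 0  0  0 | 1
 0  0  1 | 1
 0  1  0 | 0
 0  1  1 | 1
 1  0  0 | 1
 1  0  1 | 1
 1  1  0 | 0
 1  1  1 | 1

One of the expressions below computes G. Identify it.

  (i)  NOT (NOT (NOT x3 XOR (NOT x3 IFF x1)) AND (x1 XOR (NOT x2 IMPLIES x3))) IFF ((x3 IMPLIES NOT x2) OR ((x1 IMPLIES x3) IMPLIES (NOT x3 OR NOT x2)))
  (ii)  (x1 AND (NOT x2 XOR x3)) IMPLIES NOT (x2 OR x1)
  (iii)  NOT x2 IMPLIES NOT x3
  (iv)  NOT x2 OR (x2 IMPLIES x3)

(i) fails at (0,1,0): the formula yields 1, G is 0.
(ii) fails at (0,1,0): the formula yields 1, G is 0.
(iii) fails at (0,0,1): the formula yields 0, G is 1.
That leaves (iv). Evaluating it on every row reproduces the table of G exactly.

iv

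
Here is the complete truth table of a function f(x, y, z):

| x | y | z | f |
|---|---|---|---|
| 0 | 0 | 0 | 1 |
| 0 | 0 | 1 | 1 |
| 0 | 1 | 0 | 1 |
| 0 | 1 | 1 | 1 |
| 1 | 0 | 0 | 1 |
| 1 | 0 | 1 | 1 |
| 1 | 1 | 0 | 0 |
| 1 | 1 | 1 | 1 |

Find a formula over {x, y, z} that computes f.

Only row (1,1,0) gives 0. So f is 1 everywhere except there — the complement of the minterm x·y·¬z.

f(x, y, z) = not ((x and y) and not z)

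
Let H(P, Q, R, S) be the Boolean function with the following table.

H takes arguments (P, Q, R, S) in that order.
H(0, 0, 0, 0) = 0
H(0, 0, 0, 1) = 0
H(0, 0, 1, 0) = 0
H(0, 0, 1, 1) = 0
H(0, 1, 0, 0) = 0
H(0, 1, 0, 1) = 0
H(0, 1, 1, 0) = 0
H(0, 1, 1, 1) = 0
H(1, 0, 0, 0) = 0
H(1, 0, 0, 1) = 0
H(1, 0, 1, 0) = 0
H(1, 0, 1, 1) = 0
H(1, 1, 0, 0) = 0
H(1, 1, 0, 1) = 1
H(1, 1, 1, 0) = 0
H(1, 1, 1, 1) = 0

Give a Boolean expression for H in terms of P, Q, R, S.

H is 1 on exactly one input, (1,1,0,1), whose minterm is P·Q·¬R·S. So H is just that conjunction.

H(P, Q, R, S) = ((P ∧ Q) ∧ ¬R) ∧ S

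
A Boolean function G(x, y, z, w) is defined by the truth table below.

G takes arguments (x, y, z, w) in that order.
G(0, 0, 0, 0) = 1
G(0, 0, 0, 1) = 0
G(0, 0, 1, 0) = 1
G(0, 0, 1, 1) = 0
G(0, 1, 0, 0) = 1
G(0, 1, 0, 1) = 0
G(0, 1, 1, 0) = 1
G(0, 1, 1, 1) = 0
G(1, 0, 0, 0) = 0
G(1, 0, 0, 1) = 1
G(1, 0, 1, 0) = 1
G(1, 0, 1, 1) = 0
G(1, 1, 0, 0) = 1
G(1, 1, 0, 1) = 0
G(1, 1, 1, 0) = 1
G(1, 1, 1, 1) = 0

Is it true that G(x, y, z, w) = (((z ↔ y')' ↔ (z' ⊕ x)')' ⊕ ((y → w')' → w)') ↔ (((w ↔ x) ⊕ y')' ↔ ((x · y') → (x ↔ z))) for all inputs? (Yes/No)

Test each input against both G and the formula:
  x=0, y=0, z=0, w=0: formula gives 1, G = 1 ✓
  x=0, y=0, z=0, w=1: formula gives 0, G = 0 ✓
  x=0, y=0, z=1, w=0: formula gives 1, G = 1 ✓
  x=0, y=0, z=1, w=1: formula gives 0, G = 0 ✓
  …and likewise for the remaining 12 rows.
No disagreement on any input; they are logically equivalent.

Yes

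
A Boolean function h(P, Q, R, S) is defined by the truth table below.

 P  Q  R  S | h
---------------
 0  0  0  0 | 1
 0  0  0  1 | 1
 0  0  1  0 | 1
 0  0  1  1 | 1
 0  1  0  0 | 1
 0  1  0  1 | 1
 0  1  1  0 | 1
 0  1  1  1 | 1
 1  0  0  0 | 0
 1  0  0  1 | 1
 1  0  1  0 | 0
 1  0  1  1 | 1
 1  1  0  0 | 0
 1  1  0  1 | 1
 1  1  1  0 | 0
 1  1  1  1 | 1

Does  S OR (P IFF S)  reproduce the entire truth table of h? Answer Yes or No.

Test each input against both h and the formula:
  P=0, Q=0, R=0, S=0: formula gives 1, h = 1 ✓
  P=0, Q=0, R=0, S=1: formula gives 1, h = 1 ✓
  P=0, Q=0, R=1, S=0: formula gives 1, h = 1 ✓
  P=0, Q=0, R=1, S=1: formula gives 1, h = 1 ✓
  …and likewise for the remaining 12 rows.
All 16 rows match — the expression computes h exactly.

Yes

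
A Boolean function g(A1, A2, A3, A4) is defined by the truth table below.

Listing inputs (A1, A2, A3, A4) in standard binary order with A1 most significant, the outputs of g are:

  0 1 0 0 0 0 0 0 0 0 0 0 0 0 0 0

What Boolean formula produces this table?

Only row (0,0,0,1) gives 1. That row's minterm ¬A1·¬A2·¬A3·A4 is g directly.

g(A1, A2, A3, A4) = ((NOT A1 AND NOT A2) AND NOT A3) AND A4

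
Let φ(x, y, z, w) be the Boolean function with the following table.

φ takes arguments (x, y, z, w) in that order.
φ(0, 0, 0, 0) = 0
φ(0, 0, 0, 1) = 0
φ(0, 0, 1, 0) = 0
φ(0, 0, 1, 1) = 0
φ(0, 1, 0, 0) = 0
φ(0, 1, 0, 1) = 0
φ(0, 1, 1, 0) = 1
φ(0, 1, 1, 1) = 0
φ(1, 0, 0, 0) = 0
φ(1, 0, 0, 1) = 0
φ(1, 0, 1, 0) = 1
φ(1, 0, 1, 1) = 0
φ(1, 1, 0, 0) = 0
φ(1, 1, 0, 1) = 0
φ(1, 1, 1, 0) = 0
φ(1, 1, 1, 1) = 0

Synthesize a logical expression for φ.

φ(x, y, z, w) = (((~x & y) & z) & ~w) | (((x & ~y) & z) & ~w)

The 1-rows are (0,1,1,0), (1,0,1,0). Each contributes one minterm — ¬x·y·z·¬w; x·¬y·z·¬w — and their disjunction is a sum-of-products form of φ.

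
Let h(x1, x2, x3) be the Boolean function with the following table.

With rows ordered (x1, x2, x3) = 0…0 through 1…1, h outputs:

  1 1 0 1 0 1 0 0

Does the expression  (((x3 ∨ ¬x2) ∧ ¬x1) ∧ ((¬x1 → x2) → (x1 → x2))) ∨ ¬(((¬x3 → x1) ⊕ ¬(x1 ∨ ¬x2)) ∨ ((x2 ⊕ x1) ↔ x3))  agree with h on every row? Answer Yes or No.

Check the formula against h row by row:
  x1=0, x2=0, x3=0: formula gives 1, h = 1 ✓
  x1=0, x2=0, x3=1: formula gives 1, h = 1 ✓
  x1=0, x2=1, x3=0: formula gives 0, h = 0 ✓
  x1=0, x2=1, x3=1: formula gives 1, h = 1 ✓
  x1=1, x2=0, x3=0: formula gives 0, h = 0 ✓
  x1=1, x2=0, x3=1: formula gives 0, but h = 1 ✗
Row (1,0,1) is a counterexample, so the formula is not equivalent to h.

No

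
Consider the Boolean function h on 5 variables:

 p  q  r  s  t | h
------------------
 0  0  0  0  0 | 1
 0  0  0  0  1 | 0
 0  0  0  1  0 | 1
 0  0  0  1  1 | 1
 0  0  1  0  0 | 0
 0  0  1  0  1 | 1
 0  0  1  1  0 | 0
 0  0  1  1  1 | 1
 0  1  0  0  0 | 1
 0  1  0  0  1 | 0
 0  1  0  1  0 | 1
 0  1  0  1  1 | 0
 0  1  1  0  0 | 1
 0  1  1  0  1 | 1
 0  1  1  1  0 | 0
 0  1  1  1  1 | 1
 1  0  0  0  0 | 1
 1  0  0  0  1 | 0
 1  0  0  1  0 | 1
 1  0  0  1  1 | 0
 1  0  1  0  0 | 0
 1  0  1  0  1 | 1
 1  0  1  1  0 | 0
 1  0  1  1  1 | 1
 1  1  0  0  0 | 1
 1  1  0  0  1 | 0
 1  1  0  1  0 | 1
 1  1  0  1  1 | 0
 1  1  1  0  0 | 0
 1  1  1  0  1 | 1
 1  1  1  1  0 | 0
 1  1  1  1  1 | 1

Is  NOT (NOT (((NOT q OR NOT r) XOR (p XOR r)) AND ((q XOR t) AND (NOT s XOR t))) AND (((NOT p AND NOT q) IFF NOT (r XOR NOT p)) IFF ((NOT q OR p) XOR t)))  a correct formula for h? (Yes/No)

Yes

Evaluate NOT (NOT (((NOT q OR NOT r) XOR (p XOR r)) AND ((q XOR t) AND (NOT s XOR t))) AND (((NOT p AND NOT q) IFF NOT (r XOR NOT p)) IFF ((NOT q OR p) XOR t))) on each row and compare to h:
  p=0, q=0, r=0, s=0, t=0: formula gives 1, h = 1 ✓
  p=0, q=0, r=0, s=0, t=1: formula gives 0, h = 0 ✓
  p=0, q=0, r=0, s=1, t=0: formula gives 1, h = 1 ✓
  p=0, q=0, r=0, s=1, t=1: formula gives 1, h = 1 ✓
  … (the remaining 28 rows also agree.)
Every row agrees, so the formula is equivalent.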